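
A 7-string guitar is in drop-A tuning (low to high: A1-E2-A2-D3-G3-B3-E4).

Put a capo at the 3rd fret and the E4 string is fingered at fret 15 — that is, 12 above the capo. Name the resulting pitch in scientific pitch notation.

G5

The capo raises the open E4 by 3 semitones to G4; fretting 12 more gives E4 + 3 + 12 = E4 + 15 semitones = G5.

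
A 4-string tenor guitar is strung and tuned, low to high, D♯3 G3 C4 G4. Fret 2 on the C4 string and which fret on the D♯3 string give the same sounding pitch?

11

C4 at fret 2 is C4 + 2 semitones = D4.
The open D♯3 string is 9 semitones below the open C4, so the same pitch on the D♯3 string lies at fret 2 + 9 = 11.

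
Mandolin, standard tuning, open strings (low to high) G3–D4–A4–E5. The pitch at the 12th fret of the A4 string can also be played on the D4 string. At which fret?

19

A4 at fret 12 is A4 + 12 semitones = A5.
The open D4 string is 7 semitones below the open A4, so the same pitch on the D4 string lies at fret 12 + 7 = 19.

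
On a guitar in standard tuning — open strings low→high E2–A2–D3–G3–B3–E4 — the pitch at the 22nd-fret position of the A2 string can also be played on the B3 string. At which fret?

Fret 22 on A2 is MIDI 45 + 22 = 67 (G4). On the B3 string (open MIDI 59), that pitch is 67 − 59 = fret 8.

8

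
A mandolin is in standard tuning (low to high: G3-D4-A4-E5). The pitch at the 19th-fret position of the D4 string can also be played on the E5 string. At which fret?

5

Fret 19 on D4 is MIDI 62 + 19 = 81 (A5). On the E5 string (open MIDI 76), that pitch is 81 − 76 = fret 5.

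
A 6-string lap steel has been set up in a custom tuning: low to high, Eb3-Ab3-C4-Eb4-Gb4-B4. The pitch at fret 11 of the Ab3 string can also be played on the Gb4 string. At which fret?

1

Fret 11 on Ab3 is MIDI 56 + 11 = 67 (G4). On the Gb4 string (open MIDI 66), that pitch is 67 − 66 = fret 1.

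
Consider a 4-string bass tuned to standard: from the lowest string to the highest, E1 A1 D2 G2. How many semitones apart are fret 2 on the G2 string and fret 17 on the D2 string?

G2 at fret 2 → A2 (MIDI 45); D2 at fret 17 → G3 (MIDI 55).
45 − 55 = -10, so the two pitches are 10 semitones apart, with G3 the higher.

10 semitones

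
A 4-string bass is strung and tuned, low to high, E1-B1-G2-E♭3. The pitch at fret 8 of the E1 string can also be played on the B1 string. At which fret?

E1 at fret 8 is E1 + 8 semitones = C2.
The open B1 string is 7 semitones above the open E1, so the same pitch on the B1 string lies at fret 8 − 7 = 1.

1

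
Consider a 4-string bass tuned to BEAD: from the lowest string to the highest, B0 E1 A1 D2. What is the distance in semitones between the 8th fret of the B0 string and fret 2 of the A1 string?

4 semitones

B0 at fret 8 → G1 (MIDI 31); A1 at fret 2 → B1 (MIDI 35).
31 − 35 = -4, so the two pitches are 4 semitones apart, with B1 the higher.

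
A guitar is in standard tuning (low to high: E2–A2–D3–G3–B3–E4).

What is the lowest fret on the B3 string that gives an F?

From B3, count semitones up the chromatic scale until reaching F: B–C–C#–D–D#–E–F — 6 steps.

6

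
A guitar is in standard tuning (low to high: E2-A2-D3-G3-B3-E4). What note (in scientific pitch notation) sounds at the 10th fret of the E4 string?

Each fret is one semitone, so E4 + 10 = D5.

D5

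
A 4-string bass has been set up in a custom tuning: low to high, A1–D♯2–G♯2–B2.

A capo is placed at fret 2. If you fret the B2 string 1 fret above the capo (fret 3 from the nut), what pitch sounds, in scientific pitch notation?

D3

The capo raises the open B2 by 2 semitones to C♯3; fretting 1 more gives B2 + 2 + 1 = B2 + 3 semitones = D3.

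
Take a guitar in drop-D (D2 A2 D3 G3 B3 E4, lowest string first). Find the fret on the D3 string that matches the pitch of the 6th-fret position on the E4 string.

E4 at fret 6 is E4 + 6 semitones = A#4.
The open D3 string is 14 semitones below the open E4, so the same pitch on the D3 string lies at fret 6 + 14 = 20.

20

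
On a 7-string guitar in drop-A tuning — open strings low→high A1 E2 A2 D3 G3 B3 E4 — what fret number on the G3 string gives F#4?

F#4 is 11 semitones above the open G3 (G–G#–A–A#–…–E–F–F#), so it sits at fret 11.

11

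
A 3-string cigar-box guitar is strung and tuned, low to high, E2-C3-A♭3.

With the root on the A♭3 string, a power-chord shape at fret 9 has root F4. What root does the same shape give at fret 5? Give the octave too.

Moving from fret 9 to fret 5 shifts the root by -4 semitones.
F4 down 4 semitones is D♭4.

D♭4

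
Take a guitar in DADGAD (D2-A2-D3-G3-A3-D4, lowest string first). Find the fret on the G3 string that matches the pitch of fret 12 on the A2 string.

Fret 12 on A2 is MIDI 45 + 12 = 57 (A3). On the G3 string (open MIDI 55), that pitch is 57 − 55 = fret 2.

2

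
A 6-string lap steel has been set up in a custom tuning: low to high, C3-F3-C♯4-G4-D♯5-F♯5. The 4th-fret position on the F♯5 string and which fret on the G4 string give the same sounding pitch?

F♯5 at fret 4 is F♯5 + 4 semitones = A♯5.
The open G4 string is 11 semitones below the open F♯5, so the same pitch on the G4 string lies at fret 4 + 11 = 15.

15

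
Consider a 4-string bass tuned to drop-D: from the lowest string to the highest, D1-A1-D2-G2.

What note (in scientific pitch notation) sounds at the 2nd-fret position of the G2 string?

A2

The open G2 string plus 2 semitones: G–G#–A.
No B→C boundary is crossed, so the octave stays at 2.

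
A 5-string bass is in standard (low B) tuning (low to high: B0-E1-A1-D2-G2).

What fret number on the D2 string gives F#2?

F#2 is 4 semitones above the open D2 (D–D#–E–F–F#), so it sits at fret 4.

4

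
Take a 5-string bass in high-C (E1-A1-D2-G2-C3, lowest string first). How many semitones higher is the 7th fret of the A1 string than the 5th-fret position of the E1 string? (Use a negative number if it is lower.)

A1 at fret 7 → E2 (MIDI 40); E1 at fret 5 → A1 (MIDI 33).
40 − 33 = 7, so the two pitches are 7 semitones apart.

7 semitones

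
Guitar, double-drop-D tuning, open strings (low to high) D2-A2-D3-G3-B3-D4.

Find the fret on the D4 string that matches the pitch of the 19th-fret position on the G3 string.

12

Fret 19 on G3 is MIDI 55 + 19 = 74 (D5). On the D4 string (open MIDI 62), that pitch is 74 − 62 = fret 12.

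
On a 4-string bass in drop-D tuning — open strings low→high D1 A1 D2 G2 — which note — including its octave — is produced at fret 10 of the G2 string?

F3

The open G2 string plus 10 semitones: G–G#–A–A#–…–D#–E–F.
The walk passes from B into C once, so the octave number goes from 2 to 3.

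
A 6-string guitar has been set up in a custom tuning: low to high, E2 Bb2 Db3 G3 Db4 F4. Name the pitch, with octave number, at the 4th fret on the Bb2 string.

The open Bb2 string plus 4 semitones: Bb–B–C–Db–D.
The walk passes from B into C once, so the octave number goes from 2 to 3.

D3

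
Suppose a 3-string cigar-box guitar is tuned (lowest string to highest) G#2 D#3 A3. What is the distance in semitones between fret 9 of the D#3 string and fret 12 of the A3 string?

9 semitones

D#3 at fret 9 → C4 (MIDI 60); A3 at fret 12 → A4 (MIDI 69).
60 − 69 = -9, so the two pitches are 9 semitones apart, with A4 the higher.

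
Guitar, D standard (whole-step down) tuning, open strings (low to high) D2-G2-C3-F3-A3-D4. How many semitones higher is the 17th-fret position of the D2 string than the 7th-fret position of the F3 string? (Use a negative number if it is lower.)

D2 at fret 17 → G3 (MIDI 55); F3 at fret 7 → C4 (MIDI 60).
55 − 60 = -5, so the two pitches are 5 semitones apart.

-5 semitones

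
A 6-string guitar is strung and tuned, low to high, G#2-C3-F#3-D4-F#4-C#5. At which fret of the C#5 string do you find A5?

8

A5 is 8 semitones above the open C#5 (C#–D–D#–E–F–F#–G–G#–A), so it sits at fret 8.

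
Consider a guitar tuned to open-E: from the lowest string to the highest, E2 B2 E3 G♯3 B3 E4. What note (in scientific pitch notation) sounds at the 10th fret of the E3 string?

E3 is MIDI 52. Adding 10 gives 62, which is D4.

D4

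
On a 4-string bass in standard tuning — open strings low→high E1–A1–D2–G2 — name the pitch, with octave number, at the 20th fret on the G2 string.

G2 is MIDI 43. Adding 20 gives 63, which is D#4.
(Equivalently spelled Eb4.)

D#4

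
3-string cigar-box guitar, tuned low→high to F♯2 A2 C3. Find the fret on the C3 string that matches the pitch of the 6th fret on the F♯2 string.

0

Fret 6 on F♯2 is MIDI 42 + 6 = 48 (C3). On the C3 string (open MIDI 48), that pitch is 48 − 48 = fret 0.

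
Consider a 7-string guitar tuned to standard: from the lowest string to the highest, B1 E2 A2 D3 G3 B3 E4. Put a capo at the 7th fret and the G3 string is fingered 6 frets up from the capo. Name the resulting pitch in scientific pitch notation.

The capo raises the open G3 by 7 semitones to D4; fretting 6 more gives G3 + 7 + 6 = G3 + 13 semitones = G#4.

G#4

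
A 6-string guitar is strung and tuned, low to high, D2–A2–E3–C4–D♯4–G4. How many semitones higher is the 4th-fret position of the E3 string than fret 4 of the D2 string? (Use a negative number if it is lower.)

14 semitones

E3 at fret 4 → G♯3 (MIDI 56); D2 at fret 4 → F♯2 (MIDI 42).
56 − 42 = 14, so the two pitches are 14 semitones apart.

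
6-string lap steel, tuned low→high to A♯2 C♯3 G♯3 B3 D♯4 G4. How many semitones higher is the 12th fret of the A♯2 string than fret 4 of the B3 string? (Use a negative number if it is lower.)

A♯2 at fret 12 → A♯3 (MIDI 58); B3 at fret 4 → D♯4 (MIDI 63).
58 − 63 = -5, so the two pitches are 5 semitones apart.

-5 semitones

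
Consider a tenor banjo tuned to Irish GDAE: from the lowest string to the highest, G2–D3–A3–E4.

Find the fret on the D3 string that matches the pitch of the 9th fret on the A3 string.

16

Fret 9 on A3 is MIDI 57 + 9 = 66 (F#4). On the D3 string (open MIDI 50), that pitch is 66 − 50 = fret 16.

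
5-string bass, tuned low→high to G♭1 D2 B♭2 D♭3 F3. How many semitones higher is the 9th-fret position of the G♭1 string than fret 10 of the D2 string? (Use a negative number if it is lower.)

-9 semitones

G♭1 at fret 9 → E♭2 (MIDI 39); D2 at fret 10 → C3 (MIDI 48).
39 − 48 = -9, so the two pitches are 9 semitones apart.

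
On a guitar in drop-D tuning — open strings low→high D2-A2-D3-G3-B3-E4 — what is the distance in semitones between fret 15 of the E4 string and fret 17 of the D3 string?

12 semitones

E4 at fret 15 → G5 (MIDI 79); D3 at fret 17 → G4 (MIDI 67).
79 − 67 = 12, so the two pitches are 12 semitones apart, with G5 the higher.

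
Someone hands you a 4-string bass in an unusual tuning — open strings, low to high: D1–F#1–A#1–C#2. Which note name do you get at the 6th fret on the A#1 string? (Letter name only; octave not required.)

A#1 is MIDI 34. Adding 6 gives 40; 40 mod 12 = 4, i.e. E.

E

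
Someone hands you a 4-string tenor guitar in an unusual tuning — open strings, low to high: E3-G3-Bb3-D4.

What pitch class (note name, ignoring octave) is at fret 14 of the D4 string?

Each fret is one semitone, so D4 + 14 = E.

E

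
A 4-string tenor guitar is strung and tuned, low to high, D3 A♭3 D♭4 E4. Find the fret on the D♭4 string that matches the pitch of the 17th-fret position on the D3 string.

6

D3 at fret 17 is D3 + 17 semitones = G4.
The open D♭4 string is 11 semitones above the open D3, so the same pitch on the D♭4 string lies at fret 17 − 11 = 6.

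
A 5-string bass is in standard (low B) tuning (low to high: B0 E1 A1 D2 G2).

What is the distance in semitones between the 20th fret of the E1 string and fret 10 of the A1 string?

5 semitones

E1 at fret 20 → C3 (MIDI 48); A1 at fret 10 → G2 (MIDI 43).
48 − 43 = 5, so the two pitches are 5 semitones apart, with C3 the higher.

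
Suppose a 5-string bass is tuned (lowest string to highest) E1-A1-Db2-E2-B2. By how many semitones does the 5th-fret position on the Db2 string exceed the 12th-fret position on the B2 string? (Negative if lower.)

-17 semitones

Db2 at fret 5 → Gb2 (MIDI 42); B2 at fret 12 → B3 (MIDI 59).
42 − 59 = -17, so the two pitches are 17 semitones apart.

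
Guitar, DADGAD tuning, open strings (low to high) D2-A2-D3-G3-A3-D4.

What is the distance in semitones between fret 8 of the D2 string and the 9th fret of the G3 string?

D2 at fret 8 → A#2 (MIDI 46); G3 at fret 9 → E4 (MIDI 64).
46 − 64 = -18, so the two pitches are 18 semitones apart, with E4 the higher.

18 semitones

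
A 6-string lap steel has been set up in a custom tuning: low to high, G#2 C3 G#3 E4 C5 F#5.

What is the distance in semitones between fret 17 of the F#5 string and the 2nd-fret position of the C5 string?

F#5 at fret 17 → B6 (MIDI 95); C5 at fret 2 → D5 (MIDI 74).
95 − 74 = 21, so the two pitches are 21 semitones apart, with B6 the higher.

21 semitones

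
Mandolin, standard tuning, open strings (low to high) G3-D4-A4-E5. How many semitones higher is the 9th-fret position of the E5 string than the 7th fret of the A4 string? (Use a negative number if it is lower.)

9 semitones

E5 at fret 9 → C♯6 (MIDI 85); A4 at fret 7 → E5 (MIDI 76).
85 − 76 = 9, so the two pitches are 9 semitones apart.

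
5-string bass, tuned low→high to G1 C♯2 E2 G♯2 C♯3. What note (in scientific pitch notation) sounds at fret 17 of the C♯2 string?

Each fret is one semitone, so C♯2 + 17 = F♯3.
(Equivalently spelled G♭3.)

F♯3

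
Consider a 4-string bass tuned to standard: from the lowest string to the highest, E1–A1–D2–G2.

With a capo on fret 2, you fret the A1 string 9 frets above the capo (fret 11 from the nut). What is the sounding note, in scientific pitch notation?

The capo raises the open A1 by 2 semitones to B1; fretting 9 more gives A1 + 2 + 9 = A1 + 11 semitones = G♯2.
(Also written A♭.)

G♯2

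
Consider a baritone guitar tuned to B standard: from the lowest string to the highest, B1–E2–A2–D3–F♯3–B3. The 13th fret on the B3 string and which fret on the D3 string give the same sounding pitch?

22

Fret 13 on B3 is MIDI 59 + 13 = 72 (C5). On the D3 string (open MIDI 50), that pitch is 72 − 50 = fret 22.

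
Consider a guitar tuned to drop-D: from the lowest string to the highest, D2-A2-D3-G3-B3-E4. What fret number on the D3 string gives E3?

E3 is 2 semitones above the open D3 (D–D#–E), so it sits at fret 2.

2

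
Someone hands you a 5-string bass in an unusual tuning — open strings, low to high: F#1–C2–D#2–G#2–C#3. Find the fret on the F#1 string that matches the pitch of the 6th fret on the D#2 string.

D#2 at fret 6 is D#2 + 6 semitones = A2.
The open F#1 string is 9 semitones below the open D#2, so the same pitch on the F#1 string lies at fret 6 + 9 = 15.

15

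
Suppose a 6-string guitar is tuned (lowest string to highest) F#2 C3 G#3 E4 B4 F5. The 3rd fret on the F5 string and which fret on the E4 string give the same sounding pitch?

Fret 3 on F5 is MIDI 77 + 3 = 80 (G#5). On the E4 string (open MIDI 64), that pitch is 80 − 64 = fret 16.

16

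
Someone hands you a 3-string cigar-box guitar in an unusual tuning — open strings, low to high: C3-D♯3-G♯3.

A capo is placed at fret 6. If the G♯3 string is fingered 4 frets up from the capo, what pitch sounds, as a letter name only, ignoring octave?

F♯

The capo raises the open G♯3 by 6 semitones to D4; fretting 4 more gives G♯3 + 6 + 4 = G♯3 + 10 semitones, landing on F♯.
(Also written G♭.)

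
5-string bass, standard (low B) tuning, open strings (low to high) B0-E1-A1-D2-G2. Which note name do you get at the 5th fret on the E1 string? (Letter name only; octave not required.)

A

E1 is MIDI 28. Adding 5 gives 33; 33 mod 12 = 9, i.e. A.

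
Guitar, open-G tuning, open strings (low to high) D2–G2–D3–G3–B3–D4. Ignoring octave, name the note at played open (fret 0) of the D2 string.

Fret 0 is the open string itself, so the pitch is just D.

D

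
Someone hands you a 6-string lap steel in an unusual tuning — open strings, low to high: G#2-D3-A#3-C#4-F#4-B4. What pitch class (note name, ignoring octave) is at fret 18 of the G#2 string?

Each fret is one semitone, so G#2 + 18 = D.

D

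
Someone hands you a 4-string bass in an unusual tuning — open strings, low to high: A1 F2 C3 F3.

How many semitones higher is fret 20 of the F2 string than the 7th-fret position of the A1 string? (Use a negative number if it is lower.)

21 semitones

F2 at fret 20 → C♯4 (MIDI 61); A1 at fret 7 → E2 (MIDI 40).
61 − 40 = 21, so the two pitches are 21 semitones apart.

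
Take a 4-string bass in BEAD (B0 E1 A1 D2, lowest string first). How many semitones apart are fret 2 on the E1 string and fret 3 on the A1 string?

6 semitones

E1 at fret 2 → F♯1 (MIDI 30); A1 at fret 3 → C2 (MIDI 36).
30 − 36 = -6, so the two pitches are 6 semitones apart, with C2 the higher.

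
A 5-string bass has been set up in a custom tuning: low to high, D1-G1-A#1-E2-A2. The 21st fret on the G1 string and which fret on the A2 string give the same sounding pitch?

7

G1 at fret 21 is G1 + 21 semitones = E3.
The open A2 string is 14 semitones above the open G1, so the same pitch on the A2 string lies at fret 21 − 14 = 7.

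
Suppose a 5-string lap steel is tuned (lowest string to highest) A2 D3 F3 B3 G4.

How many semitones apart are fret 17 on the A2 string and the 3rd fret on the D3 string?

A2 at fret 17 → D4 (MIDI 62); D3 at fret 3 → F3 (MIDI 53).
62 − 53 = 9, so the two pitches are 9 semitones apart, with D4 the higher.

9 semitones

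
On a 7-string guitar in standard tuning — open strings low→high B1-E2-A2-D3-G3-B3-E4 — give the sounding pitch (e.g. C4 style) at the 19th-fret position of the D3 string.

D3 is MIDI 50. Adding 19 gives 69, which is A4.

A4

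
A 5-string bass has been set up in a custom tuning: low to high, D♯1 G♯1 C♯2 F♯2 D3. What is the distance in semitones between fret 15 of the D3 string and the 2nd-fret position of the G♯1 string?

D3 at fret 15 → F4 (MIDI 65); G♯1 at fret 2 → A♯1 (MIDI 34).
65 − 34 = 31, so the two pitches are 31 semitones apart, with F4 the higher.

31 semitones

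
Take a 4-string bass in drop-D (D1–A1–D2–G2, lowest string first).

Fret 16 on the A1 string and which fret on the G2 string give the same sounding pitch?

Fret 16 on A1 is MIDI 33 + 16 = 49 (C#3). On the G2 string (open MIDI 43), that pitch is 49 − 43 = fret 6.

6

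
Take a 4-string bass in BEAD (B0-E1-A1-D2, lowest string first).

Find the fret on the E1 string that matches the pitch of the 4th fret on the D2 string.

14

D2 at fret 4 is D2 + 4 semitones = F#2.
The open E1 string is 10 semitones below the open D2, so the same pitch on the E1 string lies at fret 4 + 10 = 14.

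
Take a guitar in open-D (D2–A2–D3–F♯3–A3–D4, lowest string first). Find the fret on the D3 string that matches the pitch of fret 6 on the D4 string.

D4 at fret 6 is D4 + 6 semitones = G♯4.
The open D3 string is 12 semitones below the open D4, so the same pitch on the D3 string lies at fret 6 + 12 = 18.

18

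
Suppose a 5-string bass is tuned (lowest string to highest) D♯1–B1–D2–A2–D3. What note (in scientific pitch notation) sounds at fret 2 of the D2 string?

E2

The open D2 string plus 2 semitones: D–D#–E.
No B→C boundary is crossed, so the octave stays at 2.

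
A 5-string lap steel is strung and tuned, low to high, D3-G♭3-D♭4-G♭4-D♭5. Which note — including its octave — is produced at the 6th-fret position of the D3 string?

A♭3

D3 is MIDI 50. Adding 6 gives 56, which is A♭3.
(Equivalently spelled G♯3.)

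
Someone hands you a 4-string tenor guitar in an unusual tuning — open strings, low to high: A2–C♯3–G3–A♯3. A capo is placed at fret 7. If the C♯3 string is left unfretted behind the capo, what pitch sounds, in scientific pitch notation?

G♯3

The capo raises the open C♯3 by 7 semitones to G♯3; fretting 0 more gives C♯3 + 7 + 0 = C♯3 + 7 semitones = G♯3.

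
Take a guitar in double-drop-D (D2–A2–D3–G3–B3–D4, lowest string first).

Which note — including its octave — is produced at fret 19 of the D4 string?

A5

Each fret is one semitone, so D4 + 19 = A5.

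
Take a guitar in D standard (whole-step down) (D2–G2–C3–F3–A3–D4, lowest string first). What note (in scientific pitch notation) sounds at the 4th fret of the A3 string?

C#4

Each fret is one semitone, so A3 + 4 = C#4.
(Equivalently spelled Db4.)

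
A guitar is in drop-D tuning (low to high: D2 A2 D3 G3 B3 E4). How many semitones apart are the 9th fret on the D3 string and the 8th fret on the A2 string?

D3 at fret 9 → B3 (MIDI 59); A2 at fret 8 → F3 (MIDI 53).
59 − 53 = 6, so the two pitches are 6 semitones apart, with B3 the higher.

6 semitones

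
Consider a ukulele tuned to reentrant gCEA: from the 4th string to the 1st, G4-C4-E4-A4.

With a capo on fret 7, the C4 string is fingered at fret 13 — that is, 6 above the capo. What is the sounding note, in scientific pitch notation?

C#5

The capo raises the open C4 by 7 semitones to G4; fretting 6 more gives C4 + 7 + 6 = C4 + 13 semitones = C#5.
(Also written Db.)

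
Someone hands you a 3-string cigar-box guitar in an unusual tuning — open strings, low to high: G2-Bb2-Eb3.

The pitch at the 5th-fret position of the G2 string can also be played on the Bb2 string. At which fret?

Fret 5 on G2 is MIDI 43 + 5 = 48 (C3). On the Bb2 string (open MIDI 46), that pitch is 48 − 46 = fret 2.

2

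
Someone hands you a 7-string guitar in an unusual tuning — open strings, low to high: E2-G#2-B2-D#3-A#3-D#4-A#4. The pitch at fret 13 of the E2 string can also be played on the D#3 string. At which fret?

E2 at fret 13 is E2 + 13 semitones = F3.
The open D#3 string is 11 semitones above the open E2, so the same pitch on the D#3 string lies at fret 13 − 11 = 2.

2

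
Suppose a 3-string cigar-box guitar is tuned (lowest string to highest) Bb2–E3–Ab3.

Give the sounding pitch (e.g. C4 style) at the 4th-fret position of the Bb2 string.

Each fret is one semitone, so Bb2 + 4 = D3.

D3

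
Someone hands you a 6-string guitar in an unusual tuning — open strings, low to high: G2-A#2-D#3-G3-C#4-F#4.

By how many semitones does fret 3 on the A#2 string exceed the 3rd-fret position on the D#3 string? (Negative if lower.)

A#2 at fret 3 → C#3 (MIDI 49); D#3 at fret 3 → F#3 (MIDI 54).
49 − 54 = -5, so the two pitches are 5 semitones apart.

-5 semitones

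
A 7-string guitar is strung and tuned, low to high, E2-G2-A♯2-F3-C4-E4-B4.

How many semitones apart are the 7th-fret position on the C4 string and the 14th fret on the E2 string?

13 semitones

C4 at fret 7 → G4 (MIDI 67); E2 at fret 14 → F♯3 (MIDI 54).
67 − 54 = 13, so the two pitches are 13 semitones apart, with G4 the higher.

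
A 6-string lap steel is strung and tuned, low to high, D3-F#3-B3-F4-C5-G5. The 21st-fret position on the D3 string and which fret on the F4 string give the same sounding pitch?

D3 at fret 21 is D3 + 21 semitones = B4.
The open F4 string is 15 semitones above the open D3, so the same pitch on the F4 string lies at fret 21 − 15 = 6.

6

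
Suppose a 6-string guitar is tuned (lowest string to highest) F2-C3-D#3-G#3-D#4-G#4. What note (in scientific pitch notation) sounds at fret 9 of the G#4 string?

G#4 is MIDI 68. Adding 9 gives 77, which is F5.

F5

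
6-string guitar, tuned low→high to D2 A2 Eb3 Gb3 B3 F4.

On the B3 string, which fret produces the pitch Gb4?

Gb4 is 7 semitones above the open B3 (B–C–Db–D–Eb–E–F–Gb), so it sits at fret 7.

7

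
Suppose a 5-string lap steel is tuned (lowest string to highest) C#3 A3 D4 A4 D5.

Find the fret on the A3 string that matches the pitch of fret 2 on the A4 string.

14

A4 at fret 2 is A4 + 2 semitones = B4.
The open A3 string is 12 semitones below the open A4, so the same pitch on the A3 string lies at fret 2 + 12 = 14.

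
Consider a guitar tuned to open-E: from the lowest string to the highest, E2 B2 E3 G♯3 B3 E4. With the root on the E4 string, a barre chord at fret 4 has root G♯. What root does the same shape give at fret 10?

Moving from fret 4 to fret 10 shifts the root by 6 semitones.
G♯ up 6 semitones is D.

D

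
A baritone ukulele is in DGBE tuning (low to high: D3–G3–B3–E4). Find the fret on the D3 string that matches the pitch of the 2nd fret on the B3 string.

11

Fret 2 on B3 is MIDI 59 + 2 = 61 (C#4). On the D3 string (open MIDI 50), that pitch is 61 − 50 = fret 11.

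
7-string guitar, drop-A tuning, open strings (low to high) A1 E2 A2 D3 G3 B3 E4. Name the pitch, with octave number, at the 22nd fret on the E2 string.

D4

E2 is MIDI 40. Adding 22 gives 62, which is D4.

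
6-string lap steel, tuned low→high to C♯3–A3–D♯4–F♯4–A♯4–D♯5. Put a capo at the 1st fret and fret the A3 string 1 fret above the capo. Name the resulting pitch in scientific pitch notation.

B3

The capo raises the open A3 by 1 semitone to A♯3; fretting 1 more gives A3 + 1 + 1 = A3 + 2 semitones = B3.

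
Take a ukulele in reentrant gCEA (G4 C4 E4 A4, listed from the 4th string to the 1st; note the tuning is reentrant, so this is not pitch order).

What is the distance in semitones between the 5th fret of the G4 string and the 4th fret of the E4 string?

4 semitones

G4 at fret 5 → C5 (MIDI 72); E4 at fret 4 → G#4 (MIDI 68).
72 − 68 = 4, so the two pitches are 4 semitones apart, with C5 the higher.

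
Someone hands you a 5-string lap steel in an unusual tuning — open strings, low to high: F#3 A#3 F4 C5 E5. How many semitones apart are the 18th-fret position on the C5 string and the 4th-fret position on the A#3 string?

C5 at fret 18 → F#6 (MIDI 90); A#3 at fret 4 → D4 (MIDI 62).
90 − 62 = 28, so the two pitches are 28 semitones apart, with F#6 the higher.

28 semitones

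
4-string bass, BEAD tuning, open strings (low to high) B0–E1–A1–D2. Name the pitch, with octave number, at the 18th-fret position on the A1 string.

Each fret is one semitone, so A1 + 18 = D♯3.

D♯3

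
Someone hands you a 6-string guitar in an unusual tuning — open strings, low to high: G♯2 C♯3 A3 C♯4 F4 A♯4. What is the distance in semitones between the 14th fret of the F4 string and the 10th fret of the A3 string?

F4 at fret 14 → G5 (MIDI 79); A3 at fret 10 → G4 (MIDI 67).
79 − 67 = 12, so the two pitches are 12 semitones apart, with G5 the higher.

12 semitones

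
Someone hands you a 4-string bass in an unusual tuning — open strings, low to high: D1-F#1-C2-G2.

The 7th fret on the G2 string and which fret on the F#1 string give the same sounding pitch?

G2 at fret 7 is G2 + 7 semitones = D3.
The open F#1 string is 13 semitones below the open G2, so the same pitch on the F#1 string lies at fret 7 + 13 = 20.

20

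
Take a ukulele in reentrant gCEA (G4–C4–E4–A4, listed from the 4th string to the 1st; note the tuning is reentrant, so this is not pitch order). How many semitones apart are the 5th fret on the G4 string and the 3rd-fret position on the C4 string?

9 semitones

G4 at fret 5 → C5 (MIDI 72); C4 at fret 3 → D#4 (MIDI 63).
72 − 63 = 9, so the two pitches are 9 semitones apart, with C5 the higher.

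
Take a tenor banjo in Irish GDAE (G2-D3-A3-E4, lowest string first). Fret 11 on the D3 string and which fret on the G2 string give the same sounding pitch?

18

Fret 11 on D3 is MIDI 50 + 11 = 61 (C#4). On the G2 string (open MIDI 43), that pitch is 61 − 43 = fret 18.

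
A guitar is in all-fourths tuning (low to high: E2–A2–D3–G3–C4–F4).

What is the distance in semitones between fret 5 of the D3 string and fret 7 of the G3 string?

D3 at fret 5 → G3 (MIDI 55); G3 at fret 7 → D4 (MIDI 62).
55 − 62 = -7, so the two pitches are 7 semitones apart, with D4 the higher.

7 semitones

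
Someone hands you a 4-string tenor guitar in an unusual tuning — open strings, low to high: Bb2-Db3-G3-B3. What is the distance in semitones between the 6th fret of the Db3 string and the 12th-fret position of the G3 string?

12 semitones

Db3 at fret 6 → G3 (MIDI 55); G3 at fret 12 → G4 (MIDI 67).
55 − 67 = -12, so the two pitches are 12 semitones apart, with G4 the higher.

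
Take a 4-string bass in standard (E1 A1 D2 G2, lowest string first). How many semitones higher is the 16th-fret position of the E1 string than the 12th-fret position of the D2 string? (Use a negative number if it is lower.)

E1 at fret 16 → G♯2 (MIDI 44); D2 at fret 12 → D3 (MIDI 50).
44 − 50 = -6, so the two pitches are 6 semitones apart.

-6 semitones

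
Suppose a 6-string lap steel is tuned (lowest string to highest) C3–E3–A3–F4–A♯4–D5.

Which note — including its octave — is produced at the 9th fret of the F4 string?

D5

F4 is MIDI 65. Adding 9 gives 74, which is D5.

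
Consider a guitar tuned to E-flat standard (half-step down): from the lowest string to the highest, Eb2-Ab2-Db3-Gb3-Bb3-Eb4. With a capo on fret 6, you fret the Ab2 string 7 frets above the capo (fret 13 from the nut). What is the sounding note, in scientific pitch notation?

The capo raises the open Ab2 by 6 semitones to D3; fretting 7 more gives Ab2 + 6 + 7 = Ab2 + 13 semitones = A3.

A3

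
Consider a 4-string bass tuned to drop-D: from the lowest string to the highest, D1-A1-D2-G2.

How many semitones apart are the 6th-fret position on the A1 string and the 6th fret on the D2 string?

A1 at fret 6 → D#2 (MIDI 39); D2 at fret 6 → G#2 (MIDI 44).
39 − 44 = -5, so the two pitches are 5 semitones apart, with G#2 the higher.

5 semitones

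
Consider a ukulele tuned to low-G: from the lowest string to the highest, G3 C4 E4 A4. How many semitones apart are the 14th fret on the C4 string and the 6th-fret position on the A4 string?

1 semitone

C4 at fret 14 → D5 (MIDI 74); A4 at fret 6 → D#5 (MIDI 75).
74 − 75 = -1, so the two pitches are 1 semitone apart, with D#5 the higher.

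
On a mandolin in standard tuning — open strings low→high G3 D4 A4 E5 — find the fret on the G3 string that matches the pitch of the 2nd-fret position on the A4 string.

16

A4 at fret 2 is A4 + 2 semitones = B4.
The open G3 string is 14 semitones below the open A4, so the same pitch on the G3 string lies at fret 2 + 14 = 16.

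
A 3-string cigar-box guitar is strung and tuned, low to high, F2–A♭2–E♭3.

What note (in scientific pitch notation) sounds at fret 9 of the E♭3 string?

Each fret is one semitone, so E♭3 + 9 = C4.

C4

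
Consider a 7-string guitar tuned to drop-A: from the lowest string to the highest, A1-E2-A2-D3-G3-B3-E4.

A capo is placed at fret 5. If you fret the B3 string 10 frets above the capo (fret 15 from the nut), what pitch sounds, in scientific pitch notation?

The capo raises the open B3 by 5 semitones to E4; fretting 10 more gives B3 + 5 + 10 = B3 + 15 semitones = D5.

D5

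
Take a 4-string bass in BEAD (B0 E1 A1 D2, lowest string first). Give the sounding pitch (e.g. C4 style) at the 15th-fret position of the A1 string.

C3

Each fret is one semitone, so A1 + 15 = C3.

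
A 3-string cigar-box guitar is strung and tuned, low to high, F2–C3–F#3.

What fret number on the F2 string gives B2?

6

B2 is 6 semitones above the open F2 (F–F#–G–G#–A–A#–B), so it sits at fret 6.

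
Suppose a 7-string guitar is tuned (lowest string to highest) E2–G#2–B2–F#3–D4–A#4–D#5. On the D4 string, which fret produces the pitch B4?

B4 is 9 semitones above the open D4 (D–D#–E–F–F#–G–G#–A–A#–B), so it sits at fret 9.

9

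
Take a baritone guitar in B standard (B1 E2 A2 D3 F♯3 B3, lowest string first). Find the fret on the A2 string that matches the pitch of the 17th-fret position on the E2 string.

12

Fret 17 on E2 is MIDI 40 + 17 = 57 (A3). On the A2 string (open MIDI 45), that pitch is 57 − 45 = fret 12.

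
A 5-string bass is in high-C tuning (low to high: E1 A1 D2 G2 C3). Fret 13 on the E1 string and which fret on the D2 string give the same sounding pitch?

3

Fret 13 on E1 is MIDI 28 + 13 = 41 (F2). On the D2 string (open MIDI 38), that pitch is 41 − 38 = fret 3.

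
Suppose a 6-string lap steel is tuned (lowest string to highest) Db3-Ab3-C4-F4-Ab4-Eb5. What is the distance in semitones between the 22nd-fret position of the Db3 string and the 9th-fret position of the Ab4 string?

6 semitones

Db3 at fret 22 → B4 (MIDI 71); Ab4 at fret 9 → F5 (MIDI 77).
71 − 77 = -6, so the two pitches are 6 semitones apart, with F5 the higher.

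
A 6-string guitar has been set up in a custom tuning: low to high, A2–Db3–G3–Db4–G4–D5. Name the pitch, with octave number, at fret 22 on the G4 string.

The open G4 string plus 22 semitones: G–Ab–A–Bb–…–Eb–E–F.
The walk passes from B into C 2 times, so the octave number goes from 4 to 6.

F6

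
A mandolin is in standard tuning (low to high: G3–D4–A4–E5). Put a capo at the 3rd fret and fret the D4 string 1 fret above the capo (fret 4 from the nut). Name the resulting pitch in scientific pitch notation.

F#4

The capo raises the open D4 by 3 semitones to F4; fretting 1 more gives D4 + 3 + 1 = D4 + 4 semitones = F#4.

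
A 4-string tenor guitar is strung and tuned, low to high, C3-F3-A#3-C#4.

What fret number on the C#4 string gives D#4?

D#4 is 2 semitones above the open C#4 (C#–D–D#), so it sits at fret 2.

2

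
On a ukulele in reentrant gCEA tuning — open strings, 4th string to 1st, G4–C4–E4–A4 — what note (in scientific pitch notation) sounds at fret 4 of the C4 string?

E4

C4 is MIDI 60. Adding 4 gives 64, which is E4.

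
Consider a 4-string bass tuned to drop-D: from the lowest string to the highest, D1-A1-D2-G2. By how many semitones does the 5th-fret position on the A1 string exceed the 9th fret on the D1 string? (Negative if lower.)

3 semitones

A1 at fret 5 → D2 (MIDI 38); D1 at fret 9 → B1 (MIDI 35).
38 − 35 = 3, so the two pitches are 3 semitones apart.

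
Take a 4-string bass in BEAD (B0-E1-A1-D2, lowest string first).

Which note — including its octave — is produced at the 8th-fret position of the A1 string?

F2

A1 is MIDI 33. Adding 8 gives 41, which is F2.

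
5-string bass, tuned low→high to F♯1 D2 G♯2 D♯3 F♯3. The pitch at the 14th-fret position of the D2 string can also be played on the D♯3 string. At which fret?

1

Fret 14 on D2 is MIDI 38 + 14 = 52 (E3). On the D♯3 string (open MIDI 51), that pitch is 52 − 51 = fret 1.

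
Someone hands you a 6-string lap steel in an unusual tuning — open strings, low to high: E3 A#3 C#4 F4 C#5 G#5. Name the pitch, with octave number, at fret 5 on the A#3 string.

The open A#3 string plus 5 semitones: A#–B–C–C#–D–D#.
The walk passes from B into C once, so the octave number goes from 3 to 4.

D#4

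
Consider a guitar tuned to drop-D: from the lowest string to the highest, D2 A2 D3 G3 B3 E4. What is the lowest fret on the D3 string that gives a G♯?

From D3, count semitones up the chromatic scale until reaching G♯: D–D#–E–F–F#–G–G# — 6 steps.

6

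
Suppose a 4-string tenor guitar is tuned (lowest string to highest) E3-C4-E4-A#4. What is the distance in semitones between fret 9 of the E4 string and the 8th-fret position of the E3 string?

13 semitones

E4 at fret 9 → C#5 (MIDI 73); E3 at fret 8 → C4 (MIDI 60).
73 − 60 = 13, so the two pitches are 13 semitones apart, with C#5 the higher.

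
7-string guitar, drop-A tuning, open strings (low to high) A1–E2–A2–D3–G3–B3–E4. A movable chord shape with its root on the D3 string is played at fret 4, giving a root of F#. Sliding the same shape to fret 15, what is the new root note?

F

Moving from fret 4 to fret 15 shifts the root by 11 semitones.
F# up 11 semitones is F.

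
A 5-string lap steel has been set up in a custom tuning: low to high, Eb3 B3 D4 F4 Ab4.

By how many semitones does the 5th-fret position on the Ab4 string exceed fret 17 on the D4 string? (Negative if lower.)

Ab4 at fret 5 → Db5 (MIDI 73); D4 at fret 17 → G5 (MIDI 79).
73 − 79 = -6, so the two pitches are 6 semitones apart.

-6 semitones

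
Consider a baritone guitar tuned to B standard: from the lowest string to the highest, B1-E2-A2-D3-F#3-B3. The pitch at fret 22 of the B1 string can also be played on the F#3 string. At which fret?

3

B1 at fret 22 is B1 + 22 semitones = A3.
The open F#3 string is 19 semitones above the open B1, so the same pitch on the F#3 string lies at fret 22 − 19 = 3.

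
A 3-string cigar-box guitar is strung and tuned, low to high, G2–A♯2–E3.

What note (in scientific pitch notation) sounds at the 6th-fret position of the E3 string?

A♯3

The open E3 string plus 6 semitones: E–F–F#–G–G#–A–A#.
No B→C boundary is crossed, so the octave stays at 3.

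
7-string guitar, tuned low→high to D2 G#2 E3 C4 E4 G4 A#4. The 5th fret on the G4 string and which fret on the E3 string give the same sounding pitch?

G4 at fret 5 is G4 + 5 semitones = C5.
The open E3 string is 15 semitones below the open G4, so the same pitch on the E3 string lies at fret 5 + 15 = 20.

20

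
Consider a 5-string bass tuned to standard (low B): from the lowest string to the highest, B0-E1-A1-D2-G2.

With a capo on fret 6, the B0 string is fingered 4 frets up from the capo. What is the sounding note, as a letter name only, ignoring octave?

A

The capo raises the open B0 by 6 semitones to F1; fretting 4 more gives B0 + 6 + 4 = B0 + 10 semitones, landing on A.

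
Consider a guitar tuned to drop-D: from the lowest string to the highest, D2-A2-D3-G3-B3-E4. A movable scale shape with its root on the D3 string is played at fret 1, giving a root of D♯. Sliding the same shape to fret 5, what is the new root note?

Moving from fret 1 to fret 5 shifts the root by 4 semitones.
D♯ up 4 semitones is G.

G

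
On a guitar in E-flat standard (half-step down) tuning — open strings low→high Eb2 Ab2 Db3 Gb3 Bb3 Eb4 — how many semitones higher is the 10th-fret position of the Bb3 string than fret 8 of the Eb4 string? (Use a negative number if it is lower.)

-3 semitones

Bb3 at fret 10 → Ab4 (MIDI 68); Eb4 at fret 8 → B4 (MIDI 71).
68 − 71 = -3, so the two pitches are 3 semitones apart.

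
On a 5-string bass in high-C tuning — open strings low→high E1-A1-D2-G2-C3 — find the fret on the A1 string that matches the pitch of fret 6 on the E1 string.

Fret 6 on E1 is MIDI 28 + 6 = 34 (A#1). On the A1 string (open MIDI 33), that pitch is 34 − 33 = fret 1.

1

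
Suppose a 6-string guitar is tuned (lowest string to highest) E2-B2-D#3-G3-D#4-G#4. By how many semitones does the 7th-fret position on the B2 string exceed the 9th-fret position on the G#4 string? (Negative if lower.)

B2 at fret 7 → F#3 (MIDI 54); G#4 at fret 9 → F5 (MIDI 77).
54 − 77 = -23, so the two pitches are 23 semitones apart.

-23 semitones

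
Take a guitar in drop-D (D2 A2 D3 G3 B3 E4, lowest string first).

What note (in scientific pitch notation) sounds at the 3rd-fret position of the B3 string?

D4

Each fret is one semitone, so B3 + 3 = D4.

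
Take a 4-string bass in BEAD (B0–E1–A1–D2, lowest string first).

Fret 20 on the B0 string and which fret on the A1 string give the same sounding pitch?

B0 at fret 20 is B0 + 20 semitones = G2.
The open A1 string is 10 semitones above the open B0, so the same pitch on the A1 string lies at fret 20 − 10 = 10.

10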